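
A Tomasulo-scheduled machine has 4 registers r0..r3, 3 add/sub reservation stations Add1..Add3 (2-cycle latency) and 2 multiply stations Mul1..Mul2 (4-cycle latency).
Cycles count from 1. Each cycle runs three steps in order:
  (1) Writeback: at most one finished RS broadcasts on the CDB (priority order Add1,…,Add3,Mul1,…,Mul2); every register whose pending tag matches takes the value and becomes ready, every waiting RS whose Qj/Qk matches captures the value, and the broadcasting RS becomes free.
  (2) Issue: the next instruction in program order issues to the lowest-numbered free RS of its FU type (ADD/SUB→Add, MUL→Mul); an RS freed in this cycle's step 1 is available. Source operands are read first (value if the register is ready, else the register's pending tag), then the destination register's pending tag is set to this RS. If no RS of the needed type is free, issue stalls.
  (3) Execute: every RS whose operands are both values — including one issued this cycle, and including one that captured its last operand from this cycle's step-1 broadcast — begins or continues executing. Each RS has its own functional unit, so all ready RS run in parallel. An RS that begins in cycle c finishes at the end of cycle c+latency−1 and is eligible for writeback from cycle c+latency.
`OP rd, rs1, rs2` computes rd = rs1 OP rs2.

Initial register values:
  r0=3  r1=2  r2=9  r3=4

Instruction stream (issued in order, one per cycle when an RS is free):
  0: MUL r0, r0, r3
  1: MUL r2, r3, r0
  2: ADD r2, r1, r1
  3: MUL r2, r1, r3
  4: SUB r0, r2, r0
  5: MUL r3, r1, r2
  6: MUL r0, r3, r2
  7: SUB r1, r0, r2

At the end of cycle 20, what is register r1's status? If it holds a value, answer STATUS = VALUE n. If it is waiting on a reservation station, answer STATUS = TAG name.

STATUS = VALUE 120

c1: issue MUL r0<-Mul1 | r0:Mul1,r1:2,r2:9,r3:4
c2: issue MUL r2<-Mul2 | r0:Mul1,r1:2,r2:Mul2,r3:4
c3: issue ADD r2<-Add1 | r0:Mul1,r1:2,r2:Add1,r3:4
c4: stall | r0:Mul1,r1:2,r2:Add1,r3:4
c5: CDB Add1=4; stall | r0:Mul1,r1:2,r2:4,r3:4
c6: CDB Mul1=12; issue MUL r2<-Mul1 | r0:12,r1:2,r2:Mul1,r3:4
c7: issue SUB r0<-Add1 | r0:Add1,r1:2,r2:Mul1,r3:4
c8: stall | r0:Add1,r1:2,r2:Mul1,r3:4
c9: stall | r0:Add1,r1:2,r2:Mul1,r3:4
c10: CDB Mul1=8; issue MUL r3<-Mul1 | r0:Add1,r1:2,r2:8,r3:Mul1
c11: CDB Mul2=48; issue MUL r0<-Mul2 | r0:Mul2,r1:2,r2:8,r3:Mul1
c12: CDB Add1=-4; issue SUB r1<-Add1 | r0:Mul2,r1:Add1,r2:8,r3:Mul1
c13: - | r0:Mul2,r1:Add1,r2:8,r3:Mul1
c14: CDB Mul1=16 | r0:Mul2,r1:Add1,r2:8,r3:16
c15: - | r0:Mul2,r1:Add1,r2:8,r3:16
c16: - | r0:Mul2,r1:Add1,r2:8,r3:16
c17: - | r0:Mul2,r1:Add1,r2:8,r3:16
c18: CDB Mul2=128 | r0:128,r1:Add1,r2:8,r3:16
c19: - | r0:128,r1:Add1,r2:8,r3:16
c20: CDB Add1=120 | r0:128,r1:120,r2:8,r3:16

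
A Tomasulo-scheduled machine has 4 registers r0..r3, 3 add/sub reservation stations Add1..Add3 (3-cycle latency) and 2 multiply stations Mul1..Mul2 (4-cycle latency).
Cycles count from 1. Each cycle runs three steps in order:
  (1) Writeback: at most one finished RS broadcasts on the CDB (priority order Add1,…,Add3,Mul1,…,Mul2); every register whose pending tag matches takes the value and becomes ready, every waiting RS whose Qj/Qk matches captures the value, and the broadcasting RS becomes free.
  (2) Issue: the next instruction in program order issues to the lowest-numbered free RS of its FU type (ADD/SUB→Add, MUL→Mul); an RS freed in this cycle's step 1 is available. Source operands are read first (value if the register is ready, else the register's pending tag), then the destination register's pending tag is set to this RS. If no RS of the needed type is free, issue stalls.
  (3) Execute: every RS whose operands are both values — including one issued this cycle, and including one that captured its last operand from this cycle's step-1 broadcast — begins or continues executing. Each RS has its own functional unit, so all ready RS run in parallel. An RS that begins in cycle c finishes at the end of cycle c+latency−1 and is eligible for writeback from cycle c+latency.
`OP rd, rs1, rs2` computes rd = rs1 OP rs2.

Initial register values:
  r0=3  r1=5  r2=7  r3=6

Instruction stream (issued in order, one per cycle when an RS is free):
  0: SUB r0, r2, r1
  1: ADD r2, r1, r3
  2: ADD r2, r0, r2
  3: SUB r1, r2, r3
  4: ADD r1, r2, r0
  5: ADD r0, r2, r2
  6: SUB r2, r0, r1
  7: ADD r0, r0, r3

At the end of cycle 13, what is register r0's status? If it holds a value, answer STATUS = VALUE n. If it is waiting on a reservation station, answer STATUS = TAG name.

  c1: issue SUB r0<-Add1  regs: r0:Add1,r1:5,r2:7,r3:6
  c2: issue ADD r2<-Add2  regs: r0:Add1,r1:5,r2:Add2,r3:6
  c3: issue ADD r2<-Add3  regs: r0:Add1,r1:5,r2:Add3,r3:6
  c4: CDB Add1=2; issue SUB r1<-Add1  regs: r0:2,r1:Add1,r2:Add3,r3:6
  c5: CDB Add2=11; issue ADD r1<-Add2  regs: r0:2,r1:Add2,r2:Add3,r3:6
  c6: stall  regs: r0:2,r1:Add2,r2:Add3,r3:6
  c7: stall  regs: r0:2,r1:Add2,r2:Add3,r3:6
  c8: CDB Add3=13; issue ADD r0<-Add3  regs: r0:Add3,r1:Add2,r2:13,r3:6
  c9: stall  regs: r0:Add3,r1:Add2,r2:13,r3:6
  c10: stall  regs: r0:Add3,r1:Add2,r2:13,r3:6
  c11: CDB Add1=7; issue SUB r2<-Add1  regs: r0:Add3,r1:Add2,r2:Add1,r3:6
  c12: CDB Add2=15; issue ADD r0<-Add2  regs: r0:Add2,r1:15,r2:Add1,r3:6
  c13: CDB Add3=26  regs: r0:Add2,r1:15,r2:Add1,r3:6

STATUS = TAG Add2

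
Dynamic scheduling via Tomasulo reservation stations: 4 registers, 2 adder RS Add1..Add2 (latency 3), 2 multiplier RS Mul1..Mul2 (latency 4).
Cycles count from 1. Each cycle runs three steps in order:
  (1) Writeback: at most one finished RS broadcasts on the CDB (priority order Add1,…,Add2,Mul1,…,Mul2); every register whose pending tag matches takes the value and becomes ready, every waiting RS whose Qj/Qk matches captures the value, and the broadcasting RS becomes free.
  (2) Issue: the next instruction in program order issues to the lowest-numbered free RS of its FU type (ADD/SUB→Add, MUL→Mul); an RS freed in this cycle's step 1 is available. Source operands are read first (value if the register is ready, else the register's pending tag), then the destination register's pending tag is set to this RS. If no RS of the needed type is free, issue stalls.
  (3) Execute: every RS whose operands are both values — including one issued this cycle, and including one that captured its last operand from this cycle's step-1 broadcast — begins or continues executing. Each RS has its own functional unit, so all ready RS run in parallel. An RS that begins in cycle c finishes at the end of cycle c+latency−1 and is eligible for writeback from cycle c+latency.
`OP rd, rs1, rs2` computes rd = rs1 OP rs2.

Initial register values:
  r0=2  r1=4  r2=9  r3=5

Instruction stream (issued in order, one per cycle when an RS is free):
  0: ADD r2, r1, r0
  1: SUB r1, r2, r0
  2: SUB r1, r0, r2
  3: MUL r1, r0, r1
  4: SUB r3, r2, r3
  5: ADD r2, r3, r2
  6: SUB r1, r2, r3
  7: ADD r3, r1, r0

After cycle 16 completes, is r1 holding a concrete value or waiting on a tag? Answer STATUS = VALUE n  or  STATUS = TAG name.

STATUS = VALUE 6

c1: issue ADD r2<-Add1 | r0:2,r1:4,r2:Add1,r3:5
c2: issue SUB r1<-Add2 | r0:2,r1:Add2,r2:Add1,r3:5
c3: stall | r0:2,r1:Add2,r2:Add1,r3:5
c4: CDB Add1=6; issue SUB r1<-Add1 | r0:2,r1:Add1,r2:6,r3:5
c5: issue MUL r1<-Mul1 | r0:2,r1:Mul1,r2:6,r3:5
c6: stall | r0:2,r1:Mul1,r2:6,r3:5
c7: CDB Add1=-4; issue SUB r3<-Add1 | r0:2,r1:Mul1,r2:6,r3:Add1
c8: CDB Add2=4; issue ADD r2<-Add2 | r0:2,r1:Mul1,r2:Add2,r3:Add1
c9: stall | r0:2,r1:Mul1,r2:Add2,r3:Add1
c10: CDB Add1=1; issue SUB r1<-Add1 | r0:2,r1:Add1,r2:Add2,r3:1
c11: CDB Mul1=-8; stall | r0:2,r1:Add1,r2:Add2,r3:1
c12: stall | r0:2,r1:Add1,r2:Add2,r3:1
c13: CDB Add2=7; issue ADD r3<-Add2 | r0:2,r1:Add1,r2:7,r3:Add2
c14: - | r0:2,r1:Add1,r2:7,r3:Add2
c15: - | r0:2,r1:Add1,r2:7,r3:Add2
c16: CDB Add1=6 | r0:2,r1:6,r2:7,r3:Add2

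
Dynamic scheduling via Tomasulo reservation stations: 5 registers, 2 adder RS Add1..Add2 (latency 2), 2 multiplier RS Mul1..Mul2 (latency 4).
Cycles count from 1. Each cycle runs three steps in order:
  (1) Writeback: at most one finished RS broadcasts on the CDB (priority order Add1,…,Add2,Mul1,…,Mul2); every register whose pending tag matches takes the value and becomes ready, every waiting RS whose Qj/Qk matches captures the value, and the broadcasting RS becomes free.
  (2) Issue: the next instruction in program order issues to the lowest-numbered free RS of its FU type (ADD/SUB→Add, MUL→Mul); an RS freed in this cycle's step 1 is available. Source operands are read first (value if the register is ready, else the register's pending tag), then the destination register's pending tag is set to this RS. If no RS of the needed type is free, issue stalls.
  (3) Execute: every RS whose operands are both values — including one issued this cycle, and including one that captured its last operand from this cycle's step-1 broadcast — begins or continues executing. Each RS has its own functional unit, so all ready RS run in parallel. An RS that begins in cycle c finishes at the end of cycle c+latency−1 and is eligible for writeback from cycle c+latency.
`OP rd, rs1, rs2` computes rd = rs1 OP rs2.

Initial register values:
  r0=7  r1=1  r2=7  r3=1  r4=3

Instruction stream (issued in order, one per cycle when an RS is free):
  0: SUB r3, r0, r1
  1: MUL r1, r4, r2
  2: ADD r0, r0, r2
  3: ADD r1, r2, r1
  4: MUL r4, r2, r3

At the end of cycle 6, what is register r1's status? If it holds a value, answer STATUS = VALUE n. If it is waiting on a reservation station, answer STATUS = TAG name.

STATUS = TAG Add2

c1: issue SUB r3<-Add1 | r0:7,r1:1,r2:7,r3:Add1,r4:3
c2: issue MUL r1<-Mul1 | r0:7,r1:Mul1,r2:7,r3:Add1,r4:3
c3: CDB Add1=6; issue ADD r0<-Add1 | r0:Add1,r1:Mul1,r2:7,r3:6,r4:3
c4: issue ADD r1<-Add2 | r0:Add1,r1:Add2,r2:7,r3:6,r4:3
c5: CDB Add1=14; issue MUL r4<-Mul2 | r0:14,r1:Add2,r2:7,r3:6,r4:Mul2
c6: CDB Mul1=21 | r0:14,r1:Add2,r2:7,r3:6,r4:Mul2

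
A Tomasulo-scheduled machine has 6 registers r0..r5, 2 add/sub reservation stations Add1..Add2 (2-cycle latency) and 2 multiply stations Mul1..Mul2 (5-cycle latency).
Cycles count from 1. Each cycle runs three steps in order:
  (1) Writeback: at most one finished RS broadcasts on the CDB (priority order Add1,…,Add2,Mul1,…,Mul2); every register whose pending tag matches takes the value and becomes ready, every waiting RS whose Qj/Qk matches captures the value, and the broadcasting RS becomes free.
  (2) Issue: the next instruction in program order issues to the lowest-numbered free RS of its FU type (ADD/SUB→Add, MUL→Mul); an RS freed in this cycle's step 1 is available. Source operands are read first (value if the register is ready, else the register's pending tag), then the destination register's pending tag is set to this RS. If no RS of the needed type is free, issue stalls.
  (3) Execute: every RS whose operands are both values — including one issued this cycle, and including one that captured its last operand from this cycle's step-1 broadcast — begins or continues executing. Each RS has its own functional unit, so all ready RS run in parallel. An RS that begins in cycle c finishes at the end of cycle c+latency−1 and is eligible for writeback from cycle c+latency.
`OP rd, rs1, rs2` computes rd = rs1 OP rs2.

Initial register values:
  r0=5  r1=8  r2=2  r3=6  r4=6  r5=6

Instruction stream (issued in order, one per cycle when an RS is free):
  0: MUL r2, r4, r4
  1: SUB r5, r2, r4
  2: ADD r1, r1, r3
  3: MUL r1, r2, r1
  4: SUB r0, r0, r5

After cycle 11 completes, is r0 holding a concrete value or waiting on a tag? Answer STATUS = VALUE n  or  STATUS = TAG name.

STATUS = VALUE -25

  c1: issue MUL r2<-Mul1  regs: r0:5,r1:8,r2:Mul1,r3:6,r4:6,r5:6
  c2: issue SUB r5<-Add1  regs: r0:5,r1:8,r2:Mul1,r3:6,r4:6,r5:Add1
  c3: issue ADD r1<-Add2  regs: r0:5,r1:Add2,r2:Mul1,r3:6,r4:6,r5:Add1
  c4: issue MUL r1<-Mul2  regs: r0:5,r1:Mul2,r2:Mul1,r3:6,r4:6,r5:Add1
  c5: CDB Add2=14; issue SUB r0<-Add2  regs: r0:Add2,r1:Mul2,r2:Mul1,r3:6,r4:6,r5:Add1
  c6: CDB Mul1=36  regs: r0:Add2,r1:Mul2,r2:36,r3:6,r4:6,r5:Add1
  c7: -  regs: r0:Add2,r1:Mul2,r2:36,r3:6,r4:6,r5:Add1
  c8: CDB Add1=30  regs: r0:Add2,r1:Mul2,r2:36,r3:6,r4:6,r5:30
  c9: -  regs: r0:Add2,r1:Mul2,r2:36,r3:6,r4:6,r5:30
  c10: CDB Add2=-25  regs: r0:-25,r1:Mul2,r2:36,r3:6,r4:6,r5:30
  c11: CDB Mul2=504  regs: r0:-25,r1:504,r2:36,r3:6,r4:6,r5:30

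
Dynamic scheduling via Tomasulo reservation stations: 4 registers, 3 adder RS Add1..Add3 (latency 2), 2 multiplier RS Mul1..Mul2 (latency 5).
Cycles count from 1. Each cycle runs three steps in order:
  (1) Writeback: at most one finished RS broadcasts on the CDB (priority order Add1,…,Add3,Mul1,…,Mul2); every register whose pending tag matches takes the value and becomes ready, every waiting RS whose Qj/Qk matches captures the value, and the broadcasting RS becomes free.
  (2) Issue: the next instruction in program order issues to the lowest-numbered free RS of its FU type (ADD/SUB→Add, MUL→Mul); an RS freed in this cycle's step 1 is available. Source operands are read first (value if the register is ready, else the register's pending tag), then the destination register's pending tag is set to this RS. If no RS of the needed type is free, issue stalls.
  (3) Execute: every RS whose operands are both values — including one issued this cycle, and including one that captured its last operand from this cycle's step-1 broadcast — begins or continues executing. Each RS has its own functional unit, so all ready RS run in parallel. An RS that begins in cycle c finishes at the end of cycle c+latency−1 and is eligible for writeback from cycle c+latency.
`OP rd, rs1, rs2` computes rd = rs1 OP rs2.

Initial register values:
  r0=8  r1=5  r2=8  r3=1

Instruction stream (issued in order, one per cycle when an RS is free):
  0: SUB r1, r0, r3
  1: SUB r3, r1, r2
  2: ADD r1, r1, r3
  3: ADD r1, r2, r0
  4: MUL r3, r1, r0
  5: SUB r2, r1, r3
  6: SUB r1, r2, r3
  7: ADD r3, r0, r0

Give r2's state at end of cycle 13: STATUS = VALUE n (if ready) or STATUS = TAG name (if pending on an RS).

  c1: issue SUB r1<-Add1  regs: r0:8,r1:Add1,r2:8,r3:1
  c2: issue SUB r3<-Add2  regs: r0:8,r1:Add1,r2:8,r3:Add2
  c3: CDB Add1=7; issue ADD r1<-Add1  regs: r0:8,r1:Add1,r2:8,r3:Add2
  c4: issue ADD r1<-Add3  regs: r0:8,r1:Add3,r2:8,r3:Add2
  c5: CDB Add2=-1; issue MUL r3<-Mul1  regs: r0:8,r1:Add3,r2:8,r3:Mul1
  c6: CDB Add3=16; issue SUB r2<-Add2  regs: r0:8,r1:16,r2:Add2,r3:Mul1
  c7: CDB Add1=6; issue SUB r1<-Add1  regs: r0:8,r1:Add1,r2:Add2,r3:Mul1
  c8: issue ADD r3<-Add3  regs: r0:8,r1:Add1,r2:Add2,r3:Add3
  c9: -  regs: r0:8,r1:Add1,r2:Add2,r3:Add3
  c10: CDB Add3=16  regs: r0:8,r1:Add1,r2:Add2,r3:16
  c11: CDB Mul1=128  regs: r0:8,r1:Add1,r2:Add2,r3:16
  c12: -  regs: r0:8,r1:Add1,r2:Add2,r3:16
  c13: CDB Add2=-112  regs: r0:8,r1:Add1,r2:-112,r3:16

STATUS = VALUE -112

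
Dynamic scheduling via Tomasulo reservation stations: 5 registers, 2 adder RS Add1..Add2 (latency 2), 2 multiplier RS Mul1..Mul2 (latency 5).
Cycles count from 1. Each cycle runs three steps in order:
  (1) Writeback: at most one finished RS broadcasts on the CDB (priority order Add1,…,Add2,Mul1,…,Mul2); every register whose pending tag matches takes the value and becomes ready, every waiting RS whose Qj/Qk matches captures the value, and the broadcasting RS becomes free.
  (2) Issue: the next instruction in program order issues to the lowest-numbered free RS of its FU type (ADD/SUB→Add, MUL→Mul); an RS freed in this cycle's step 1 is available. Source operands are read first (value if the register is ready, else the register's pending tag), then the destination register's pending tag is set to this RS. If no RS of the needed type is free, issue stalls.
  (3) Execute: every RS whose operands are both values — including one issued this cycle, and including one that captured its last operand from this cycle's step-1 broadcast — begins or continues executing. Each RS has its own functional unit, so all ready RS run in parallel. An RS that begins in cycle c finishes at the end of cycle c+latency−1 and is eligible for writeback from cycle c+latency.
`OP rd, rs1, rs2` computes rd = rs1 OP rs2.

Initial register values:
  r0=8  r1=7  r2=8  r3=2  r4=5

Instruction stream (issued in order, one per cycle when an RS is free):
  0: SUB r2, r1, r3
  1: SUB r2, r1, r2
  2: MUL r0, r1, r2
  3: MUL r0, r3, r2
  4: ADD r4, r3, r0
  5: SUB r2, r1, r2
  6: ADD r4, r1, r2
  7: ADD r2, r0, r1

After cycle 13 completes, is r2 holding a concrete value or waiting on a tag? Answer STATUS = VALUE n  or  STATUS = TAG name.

STATUS = TAG Add2

  c1: issue SUB r2<-Add1  regs: r0:8,r1:7,r2:Add1,r3:2,r4:5
  c2: issue SUB r2<-Add2  regs: r0:8,r1:7,r2:Add2,r3:2,r4:5
  c3: CDB Add1=5; issue MUL r0<-Mul1  regs: r0:Mul1,r1:7,r2:Add2,r3:2,r4:5
  c4: issue MUL r0<-Mul2  regs: r0:Mul2,r1:7,r2:Add2,r3:2,r4:5
  c5: CDB Add2=2; issue ADD r4<-Add1  regs: r0:Mul2,r1:7,r2:2,r3:2,r4:Add1
  c6: issue SUB r2<-Add2  regs: r0:Mul2,r1:7,r2:Add2,r3:2,r4:Add1
  c7: stall  regs: r0:Mul2,r1:7,r2:Add2,r3:2,r4:Add1
  c8: CDB Add2=5; issue ADD r4<-Add2  regs: r0:Mul2,r1:7,r2:5,r3:2,r4:Add2
  c9: stall  regs: r0:Mul2,r1:7,r2:5,r3:2,r4:Add2
  c10: CDB Add2=12; issue ADD r2<-Add2  regs: r0:Mul2,r1:7,r2:Add2,r3:2,r4:12
  c11: CDB Mul1=14  regs: r0:Mul2,r1:7,r2:Add2,r3:2,r4:12
  c12: CDB Mul2=4  regs: r0:4,r1:7,r2:Add2,r3:2,r4:12
  c13: -  regs: r0:4,r1:7,r2:Add2,r3:2,r4:12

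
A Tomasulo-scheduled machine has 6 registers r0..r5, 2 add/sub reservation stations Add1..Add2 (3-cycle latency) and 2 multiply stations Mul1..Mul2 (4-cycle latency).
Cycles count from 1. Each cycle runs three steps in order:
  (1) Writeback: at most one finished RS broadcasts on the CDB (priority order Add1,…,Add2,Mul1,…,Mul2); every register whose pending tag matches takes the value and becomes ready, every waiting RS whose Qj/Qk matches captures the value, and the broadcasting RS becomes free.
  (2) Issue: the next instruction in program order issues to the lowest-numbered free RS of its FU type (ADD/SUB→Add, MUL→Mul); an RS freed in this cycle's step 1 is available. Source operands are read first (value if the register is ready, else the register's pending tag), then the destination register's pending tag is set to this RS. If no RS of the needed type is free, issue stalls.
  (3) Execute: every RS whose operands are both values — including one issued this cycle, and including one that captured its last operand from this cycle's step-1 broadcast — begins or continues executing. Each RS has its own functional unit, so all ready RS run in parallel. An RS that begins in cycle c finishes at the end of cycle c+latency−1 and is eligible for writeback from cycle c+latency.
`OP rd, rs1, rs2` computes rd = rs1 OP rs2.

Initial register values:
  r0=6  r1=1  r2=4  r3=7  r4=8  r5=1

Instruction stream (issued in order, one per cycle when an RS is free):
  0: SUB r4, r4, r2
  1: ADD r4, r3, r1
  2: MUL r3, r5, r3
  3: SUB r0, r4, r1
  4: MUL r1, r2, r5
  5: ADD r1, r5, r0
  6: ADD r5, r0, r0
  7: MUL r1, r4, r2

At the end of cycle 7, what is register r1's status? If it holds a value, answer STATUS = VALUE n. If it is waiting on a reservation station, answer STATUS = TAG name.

STATUS = TAG Add2

c1: issue SUB r4<-Add1 | r0:6,r1:1,r2:4,r3:7,r4:Add1,r5:1
c2: issue ADD r4<-Add2 | r0:6,r1:1,r2:4,r3:7,r4:Add2,r5:1
c3: issue MUL r3<-Mul1 | r0:6,r1:1,r2:4,r3:Mul1,r4:Add2,r5:1
c4: CDB Add1=4; issue SUB r0<-Add1 | r0:Add1,r1:1,r2:4,r3:Mul1,r4:Add2,r5:1
c5: CDB Add2=8; issue MUL r1<-Mul2 | r0:Add1,r1:Mul2,r2:4,r3:Mul1,r4:8,r5:1
c6: issue ADD r1<-Add2 | r0:Add1,r1:Add2,r2:4,r3:Mul1,r4:8,r5:1
c7: CDB Mul1=7; stall | r0:Add1,r1:Add2,r2:4,r3:7,r4:8,r5:1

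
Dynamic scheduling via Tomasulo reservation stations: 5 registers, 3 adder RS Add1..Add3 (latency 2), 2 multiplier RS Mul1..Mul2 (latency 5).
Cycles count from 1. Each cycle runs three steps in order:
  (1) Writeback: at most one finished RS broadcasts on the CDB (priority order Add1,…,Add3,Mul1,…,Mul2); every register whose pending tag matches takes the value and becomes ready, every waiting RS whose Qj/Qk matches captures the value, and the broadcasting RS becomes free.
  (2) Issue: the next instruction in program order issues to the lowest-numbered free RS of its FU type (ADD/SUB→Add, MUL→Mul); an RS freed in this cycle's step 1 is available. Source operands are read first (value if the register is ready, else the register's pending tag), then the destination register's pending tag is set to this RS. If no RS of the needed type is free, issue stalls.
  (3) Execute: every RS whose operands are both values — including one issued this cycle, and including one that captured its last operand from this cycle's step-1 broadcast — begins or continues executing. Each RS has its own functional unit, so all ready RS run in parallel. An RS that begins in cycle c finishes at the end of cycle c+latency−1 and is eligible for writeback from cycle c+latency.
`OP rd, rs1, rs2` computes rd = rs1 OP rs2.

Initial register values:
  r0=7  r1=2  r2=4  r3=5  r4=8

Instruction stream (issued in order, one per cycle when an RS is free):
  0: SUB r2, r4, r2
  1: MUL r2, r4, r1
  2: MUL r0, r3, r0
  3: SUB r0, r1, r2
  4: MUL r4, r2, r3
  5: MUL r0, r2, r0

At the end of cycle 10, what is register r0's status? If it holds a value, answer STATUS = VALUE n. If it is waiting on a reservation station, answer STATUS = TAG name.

STATUS = TAG Mul2

cycle 1: issue SUB r2<-Add1 // r0:7,r1:2,r2:Add1,r3:5,r4:8
cycle 2: issue MUL r2<-Mul1 // r0:7,r1:2,r2:Mul1,r3:5,r4:8
cycle 3: CDB Add1=4; issue MUL r0<-Mul2 // r0:Mul2,r1:2,r2:Mul1,r3:5,r4:8
cycle 4: issue SUB r0<-Add1 // r0:Add1,r1:2,r2:Mul1,r3:5,r4:8
cycle 5: stall // r0:Add1,r1:2,r2:Mul1,r3:5,r4:8
cycle 6: stall // r0:Add1,r1:2,r2:Mul1,r3:5,r4:8
cycle 7: CDB Mul1=16; issue MUL r4<-Mul1 // r0:Add1,r1:2,r2:16,r3:5,r4:Mul1
cycle 8: CDB Mul2=35; issue MUL r0<-Mul2 // r0:Mul2,r1:2,r2:16,r3:5,r4:Mul1
cycle 9: CDB Add1=-14 // r0:Mul2,r1:2,r2:16,r3:5,r4:Mul1
cycle 10: - // r0:Mul2,r1:2,r2:16,r3:5,r4:Mul1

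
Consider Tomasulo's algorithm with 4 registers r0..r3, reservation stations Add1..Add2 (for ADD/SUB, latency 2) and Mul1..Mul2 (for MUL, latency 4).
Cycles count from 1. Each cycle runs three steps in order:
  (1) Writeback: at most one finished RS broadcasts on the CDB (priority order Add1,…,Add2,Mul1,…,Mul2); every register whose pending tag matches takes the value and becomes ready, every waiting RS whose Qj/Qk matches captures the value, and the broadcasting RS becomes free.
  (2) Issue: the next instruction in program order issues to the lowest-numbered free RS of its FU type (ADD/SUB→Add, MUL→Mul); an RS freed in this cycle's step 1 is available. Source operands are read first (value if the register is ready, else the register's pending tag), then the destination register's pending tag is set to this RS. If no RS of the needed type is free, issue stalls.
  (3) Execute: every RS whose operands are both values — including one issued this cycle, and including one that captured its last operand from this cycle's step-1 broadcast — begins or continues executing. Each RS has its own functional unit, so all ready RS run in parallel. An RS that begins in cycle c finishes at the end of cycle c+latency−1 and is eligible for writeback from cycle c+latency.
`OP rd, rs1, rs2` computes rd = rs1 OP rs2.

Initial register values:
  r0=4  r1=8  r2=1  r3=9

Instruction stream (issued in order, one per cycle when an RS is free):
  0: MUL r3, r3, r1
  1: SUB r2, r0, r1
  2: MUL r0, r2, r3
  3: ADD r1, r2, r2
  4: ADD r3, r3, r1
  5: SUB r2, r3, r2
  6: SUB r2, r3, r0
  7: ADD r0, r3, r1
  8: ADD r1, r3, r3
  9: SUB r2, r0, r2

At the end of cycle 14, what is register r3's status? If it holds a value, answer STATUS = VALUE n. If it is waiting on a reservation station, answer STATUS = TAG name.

STATUS = VALUE 64

cycle 1: issue MUL r3<-Mul1 // r0:4,r1:8,r2:1,r3:Mul1
cycle 2: issue SUB r2<-Add1 // r0:4,r1:8,r2:Add1,r3:Mul1
cycle 3: issue MUL r0<-Mul2 // r0:Mul2,r1:8,r2:Add1,r3:Mul1
cycle 4: CDB Add1=-4; issue ADD r1<-Add1 // r0:Mul2,r1:Add1,r2:-4,r3:Mul1
cycle 5: CDB Mul1=72; issue ADD r3<-Add2 // r0:Mul2,r1:Add1,r2:-4,r3:Add2
cycle 6: CDB Add1=-8; issue SUB r2<-Add1 // r0:Mul2,r1:-8,r2:Add1,r3:Add2
cycle 7: stall // r0:Mul2,r1:-8,r2:Add1,r3:Add2
cycle 8: CDB Add2=64; issue SUB r2<-Add2 // r0:Mul2,r1:-8,r2:Add2,r3:64
cycle 9: CDB Mul2=-288; stall // r0:-288,r1:-8,r2:Add2,r3:64
cycle 10: CDB Add1=68; issue ADD r0<-Add1 // r0:Add1,r1:-8,r2:Add2,r3:64
cycle 11: CDB Add2=352; issue ADD r1<-Add2 // r0:Add1,r1:Add2,r2:352,r3:64
cycle 12: CDB Add1=56; issue SUB r2<-Add1 // r0:56,r1:Add2,r2:Add1,r3:64
cycle 13: CDB Add2=128 // r0:56,r1:128,r2:Add1,r3:64
cycle 14: CDB Add1=-296 // r0:56,r1:128,r2:-296,r3:64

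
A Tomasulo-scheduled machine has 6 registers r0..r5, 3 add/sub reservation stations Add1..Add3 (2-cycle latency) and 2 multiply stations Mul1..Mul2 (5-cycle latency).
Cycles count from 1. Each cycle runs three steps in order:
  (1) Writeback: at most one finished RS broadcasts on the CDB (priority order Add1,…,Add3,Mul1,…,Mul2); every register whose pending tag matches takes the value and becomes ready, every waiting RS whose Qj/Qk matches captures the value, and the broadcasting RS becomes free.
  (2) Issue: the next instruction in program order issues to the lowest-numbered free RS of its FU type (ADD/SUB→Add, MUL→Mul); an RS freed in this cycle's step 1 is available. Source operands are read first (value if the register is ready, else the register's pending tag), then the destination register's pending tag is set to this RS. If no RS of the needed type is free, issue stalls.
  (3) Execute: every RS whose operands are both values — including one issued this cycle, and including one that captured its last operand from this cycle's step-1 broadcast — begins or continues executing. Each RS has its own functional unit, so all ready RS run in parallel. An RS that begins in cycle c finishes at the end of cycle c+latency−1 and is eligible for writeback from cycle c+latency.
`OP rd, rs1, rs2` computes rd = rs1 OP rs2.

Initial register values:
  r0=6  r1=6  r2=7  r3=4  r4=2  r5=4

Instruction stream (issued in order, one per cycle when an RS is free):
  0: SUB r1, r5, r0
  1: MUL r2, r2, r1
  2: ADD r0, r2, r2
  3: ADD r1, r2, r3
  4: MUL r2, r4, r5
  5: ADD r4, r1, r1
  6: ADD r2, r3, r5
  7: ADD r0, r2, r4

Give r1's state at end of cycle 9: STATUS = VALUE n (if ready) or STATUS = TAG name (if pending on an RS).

cycle 1: issue SUB r1<-Add1 // r0:6,r1:Add1,r2:7,r3:4,r4:2,r5:4
cycle 2: issue MUL r2<-Mul1 // r0:6,r1:Add1,r2:Mul1,r3:4,r4:2,r5:4
cycle 3: CDB Add1=-2; issue ADD r0<-Add1 // r0:Add1,r1:-2,r2:Mul1,r3:4,r4:2,r5:4
cycle 4: issue ADD r1<-Add2 // r0:Add1,r1:Add2,r2:Mul1,r3:4,r4:2,r5:4
cycle 5: issue MUL r2<-Mul2 // r0:Add1,r1:Add2,r2:Mul2,r3:4,r4:2,r5:4
cycle 6: issue ADD r4<-Add3 // r0:Add1,r1:Add2,r2:Mul2,r3:4,r4:Add3,r5:4
cycle 7: stall // r0:Add1,r1:Add2,r2:Mul2,r3:4,r4:Add3,r5:4
cycle 8: CDB Mul1=-14; stall // r0:Add1,r1:Add2,r2:Mul2,r3:4,r4:Add3,r5:4
cycle 9: stall // r0:Add1,r1:Add2,r2:Mul2,r3:4,r4:Add3,r5:4

STATUS = TAG Add2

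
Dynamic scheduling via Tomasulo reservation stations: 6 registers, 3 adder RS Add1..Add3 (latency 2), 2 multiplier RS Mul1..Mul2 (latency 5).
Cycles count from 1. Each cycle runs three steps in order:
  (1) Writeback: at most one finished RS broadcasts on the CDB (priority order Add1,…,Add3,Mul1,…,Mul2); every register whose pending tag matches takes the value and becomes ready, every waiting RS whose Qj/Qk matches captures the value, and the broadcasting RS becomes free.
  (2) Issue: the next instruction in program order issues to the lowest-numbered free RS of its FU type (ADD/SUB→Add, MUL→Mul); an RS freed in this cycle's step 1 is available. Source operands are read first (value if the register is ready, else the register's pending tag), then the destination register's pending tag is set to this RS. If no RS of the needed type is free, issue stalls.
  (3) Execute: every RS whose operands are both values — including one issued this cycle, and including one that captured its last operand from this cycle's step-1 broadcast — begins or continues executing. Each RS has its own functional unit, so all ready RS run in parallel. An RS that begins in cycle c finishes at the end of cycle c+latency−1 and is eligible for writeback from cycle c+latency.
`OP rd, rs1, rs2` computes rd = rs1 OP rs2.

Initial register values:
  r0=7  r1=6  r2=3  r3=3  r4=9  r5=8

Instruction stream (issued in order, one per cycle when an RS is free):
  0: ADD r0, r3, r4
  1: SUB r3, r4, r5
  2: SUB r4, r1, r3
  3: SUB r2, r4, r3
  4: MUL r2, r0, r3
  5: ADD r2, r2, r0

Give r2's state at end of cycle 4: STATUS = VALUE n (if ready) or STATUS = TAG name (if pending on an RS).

c1: issue ADD r0<-Add1 | r0:Add1,r1:6,r2:3,r3:3,r4:9,r5:8
c2: issue SUB r3<-Add2 | r0:Add1,r1:6,r2:3,r3:Add2,r4:9,r5:8
c3: CDB Add1=12; issue SUB r4<-Add1 | r0:12,r1:6,r2:3,r3:Add2,r4:Add1,r5:8
c4: CDB Add2=1; issue SUB r2<-Add2 | r0:12,r1:6,r2:Add2,r3:1,r4:Add1,r5:8

STATUS = TAG Add2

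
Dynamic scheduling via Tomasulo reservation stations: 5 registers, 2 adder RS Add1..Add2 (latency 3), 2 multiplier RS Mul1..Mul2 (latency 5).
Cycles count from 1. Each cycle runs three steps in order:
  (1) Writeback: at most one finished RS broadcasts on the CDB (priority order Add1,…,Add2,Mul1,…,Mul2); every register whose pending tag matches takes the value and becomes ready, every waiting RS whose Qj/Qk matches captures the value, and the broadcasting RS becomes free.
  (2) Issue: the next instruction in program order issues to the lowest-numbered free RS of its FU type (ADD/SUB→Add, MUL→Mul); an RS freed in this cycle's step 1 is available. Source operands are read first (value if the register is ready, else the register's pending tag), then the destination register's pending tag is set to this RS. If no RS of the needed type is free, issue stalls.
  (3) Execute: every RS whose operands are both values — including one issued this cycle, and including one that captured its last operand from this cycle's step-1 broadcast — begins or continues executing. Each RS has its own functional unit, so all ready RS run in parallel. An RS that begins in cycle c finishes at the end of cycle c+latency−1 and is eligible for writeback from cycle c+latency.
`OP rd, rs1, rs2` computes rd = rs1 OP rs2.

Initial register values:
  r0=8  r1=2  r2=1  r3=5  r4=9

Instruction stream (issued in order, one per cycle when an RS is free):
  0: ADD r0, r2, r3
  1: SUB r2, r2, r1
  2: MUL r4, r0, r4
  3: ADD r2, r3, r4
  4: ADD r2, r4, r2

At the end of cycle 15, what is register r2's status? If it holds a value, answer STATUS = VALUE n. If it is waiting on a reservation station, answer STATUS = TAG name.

STATUS = VALUE 113

  c1: issue ADD r0<-Add1  regs: r0:Add1,r1:2,r2:1,r3:5,r4:9
  c2: issue SUB r2<-Add2  regs: r0:Add1,r1:2,r2:Add2,r3:5,r4:9
  c3: issue MUL r4<-Mul1  regs: r0:Add1,r1:2,r2:Add2,r3:5,r4:Mul1
  c4: CDB Add1=6; issue ADD r2<-Add1  regs: r0:6,r1:2,r2:Add1,r3:5,r4:Mul1
  c5: CDB Add2=-1; issue ADD r2<-Add2  regs: r0:6,r1:2,r2:Add2,r3:5,r4:Mul1
  c6: -  regs: r0:6,r1:2,r2:Add2,r3:5,r4:Mul1
  c7: -  regs: r0:6,r1:2,r2:Add2,r3:5,r4:Mul1
  c8: -  regs: r0:6,r1:2,r2:Add2,r3:5,r4:Mul1
  c9: CDB Mul1=54  regs: r0:6,r1:2,r2:Add2,r3:5,r4:54
  c10: -  regs: r0:6,r1:2,r2:Add2,r3:5,r4:54
  c11: -  regs: r0:6,r1:2,r2:Add2,r3:5,r4:54
  c12: CDB Add1=59  regs: r0:6,r1:2,r2:Add2,r3:5,r4:54
  c13: -  regs: r0:6,r1:2,r2:Add2,r3:5,r4:54
  c14: -  regs: r0:6,r1:2,r2:Add2,r3:5,r4:54
  c15: CDB Add2=113  regs: r0:6,r1:2,r2:113,r3:5,r4:54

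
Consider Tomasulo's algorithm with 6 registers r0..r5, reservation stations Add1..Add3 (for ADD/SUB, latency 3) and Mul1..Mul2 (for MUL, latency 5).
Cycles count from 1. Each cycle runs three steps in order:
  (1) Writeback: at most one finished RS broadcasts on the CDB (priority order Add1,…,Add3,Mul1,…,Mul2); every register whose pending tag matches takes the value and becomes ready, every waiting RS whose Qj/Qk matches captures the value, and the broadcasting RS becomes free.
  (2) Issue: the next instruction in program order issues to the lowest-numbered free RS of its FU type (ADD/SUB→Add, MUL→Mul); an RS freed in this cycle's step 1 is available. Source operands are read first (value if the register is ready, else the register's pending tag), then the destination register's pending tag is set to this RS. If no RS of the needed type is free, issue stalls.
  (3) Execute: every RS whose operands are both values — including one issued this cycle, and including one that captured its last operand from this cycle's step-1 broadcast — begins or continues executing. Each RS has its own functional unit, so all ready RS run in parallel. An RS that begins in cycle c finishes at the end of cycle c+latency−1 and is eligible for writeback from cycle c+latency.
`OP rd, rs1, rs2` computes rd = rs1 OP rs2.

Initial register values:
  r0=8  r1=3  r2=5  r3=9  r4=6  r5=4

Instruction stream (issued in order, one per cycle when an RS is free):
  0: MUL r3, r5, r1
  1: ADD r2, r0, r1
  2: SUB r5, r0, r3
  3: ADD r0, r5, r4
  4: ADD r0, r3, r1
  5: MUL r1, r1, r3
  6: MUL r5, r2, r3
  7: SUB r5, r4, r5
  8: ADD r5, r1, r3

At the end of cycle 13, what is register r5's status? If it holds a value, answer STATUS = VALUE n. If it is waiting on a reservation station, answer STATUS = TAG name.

STATUS = TAG Add2

  c1: issue MUL r3<-Mul1  regs: r0:8,r1:3,r2:5,r3:Mul1,r4:6,r5:4
  c2: issue ADD r2<-Add1  regs: r0:8,r1:3,r2:Add1,r3:Mul1,r4:6,r5:4
  c3: issue SUB r5<-Add2  regs: r0:8,r1:3,r2:Add1,r3:Mul1,r4:6,r5:Add2
  c4: issue ADD r0<-Add3  regs: r0:Add3,r1:3,r2:Add1,r3:Mul1,r4:6,r5:Add2
  c5: CDB Add1=11; issue ADD r0<-Add1  regs: r0:Add1,r1:3,r2:11,r3:Mul1,r4:6,r5:Add2
  c6: CDB Mul1=12; issue MUL r1<-Mul1  regs: r0:Add1,r1:Mul1,r2:11,r3:12,r4:6,r5:Add2
  c7: issue MUL r5<-Mul2  regs: r0:Add1,r1:Mul1,r2:11,r3:12,r4:6,r5:Mul2
  c8: stall  regs: r0:Add1,r1:Mul1,r2:11,r3:12,r4:6,r5:Mul2
  c9: CDB Add1=15; issue SUB r5<-Add1  regs: r0:15,r1:Mul1,r2:11,r3:12,r4:6,r5:Add1
  c10: CDB Add2=-4; issue ADD r5<-Add2  regs: r0:15,r1:Mul1,r2:11,r3:12,r4:6,r5:Add2
  c11: CDB Mul1=36  regs: r0:15,r1:36,r2:11,r3:12,r4:6,r5:Add2
  c12: CDB Mul2=132  regs: r0:15,r1:36,r2:11,r3:12,r4:6,r5:Add2
  c13: CDB Add3=2  regs: r0:15,r1:36,r2:11,r3:12,r4:6,r5:Add2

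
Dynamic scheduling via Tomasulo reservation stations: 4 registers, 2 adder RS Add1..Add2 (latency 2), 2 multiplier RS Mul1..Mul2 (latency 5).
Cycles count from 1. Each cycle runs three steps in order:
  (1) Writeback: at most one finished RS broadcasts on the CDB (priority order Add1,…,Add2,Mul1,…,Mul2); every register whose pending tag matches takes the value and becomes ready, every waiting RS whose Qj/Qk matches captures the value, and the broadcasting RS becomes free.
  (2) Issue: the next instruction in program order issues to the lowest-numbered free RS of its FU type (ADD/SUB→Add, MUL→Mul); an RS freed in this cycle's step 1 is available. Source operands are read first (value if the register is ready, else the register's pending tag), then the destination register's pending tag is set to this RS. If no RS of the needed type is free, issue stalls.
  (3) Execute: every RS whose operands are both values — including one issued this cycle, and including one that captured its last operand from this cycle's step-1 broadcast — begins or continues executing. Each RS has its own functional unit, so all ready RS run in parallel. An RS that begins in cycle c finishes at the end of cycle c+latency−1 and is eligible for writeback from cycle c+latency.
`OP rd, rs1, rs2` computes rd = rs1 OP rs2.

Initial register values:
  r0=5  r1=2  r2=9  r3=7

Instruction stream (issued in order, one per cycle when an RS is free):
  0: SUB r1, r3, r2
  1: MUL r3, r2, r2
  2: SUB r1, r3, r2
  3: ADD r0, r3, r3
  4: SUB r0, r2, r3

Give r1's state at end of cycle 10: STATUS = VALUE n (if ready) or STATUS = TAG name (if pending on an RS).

STATUS = VALUE 72

cycle 1: issue SUB r1<-Add1 // r0:5,r1:Add1,r2:9,r3:7
cycle 2: issue MUL r3<-Mul1 // r0:5,r1:Add1,r2:9,r3:Mul1
cycle 3: CDB Add1=-2; issue SUB r1<-Add1 // r0:5,r1:Add1,r2:9,r3:Mul1
cycle 4: issue ADD r0<-Add2 // r0:Add2,r1:Add1,r2:9,r3:Mul1
cycle 5: stall // r0:Add2,r1:Add1,r2:9,r3:Mul1
cycle 6: stall // r0:Add2,r1:Add1,r2:9,r3:Mul1
cycle 7: CDB Mul1=81; stall // r0:Add2,r1:Add1,r2:9,r3:81
cycle 8: stall // r0:Add2,r1:Add1,r2:9,r3:81
cycle 9: CDB Add1=72; issue SUB r0<-Add1 // r0:Add1,r1:72,r2:9,r3:81
cycle 10: CDB Add2=162 // r0:Add1,r1:72,r2:9,r3:81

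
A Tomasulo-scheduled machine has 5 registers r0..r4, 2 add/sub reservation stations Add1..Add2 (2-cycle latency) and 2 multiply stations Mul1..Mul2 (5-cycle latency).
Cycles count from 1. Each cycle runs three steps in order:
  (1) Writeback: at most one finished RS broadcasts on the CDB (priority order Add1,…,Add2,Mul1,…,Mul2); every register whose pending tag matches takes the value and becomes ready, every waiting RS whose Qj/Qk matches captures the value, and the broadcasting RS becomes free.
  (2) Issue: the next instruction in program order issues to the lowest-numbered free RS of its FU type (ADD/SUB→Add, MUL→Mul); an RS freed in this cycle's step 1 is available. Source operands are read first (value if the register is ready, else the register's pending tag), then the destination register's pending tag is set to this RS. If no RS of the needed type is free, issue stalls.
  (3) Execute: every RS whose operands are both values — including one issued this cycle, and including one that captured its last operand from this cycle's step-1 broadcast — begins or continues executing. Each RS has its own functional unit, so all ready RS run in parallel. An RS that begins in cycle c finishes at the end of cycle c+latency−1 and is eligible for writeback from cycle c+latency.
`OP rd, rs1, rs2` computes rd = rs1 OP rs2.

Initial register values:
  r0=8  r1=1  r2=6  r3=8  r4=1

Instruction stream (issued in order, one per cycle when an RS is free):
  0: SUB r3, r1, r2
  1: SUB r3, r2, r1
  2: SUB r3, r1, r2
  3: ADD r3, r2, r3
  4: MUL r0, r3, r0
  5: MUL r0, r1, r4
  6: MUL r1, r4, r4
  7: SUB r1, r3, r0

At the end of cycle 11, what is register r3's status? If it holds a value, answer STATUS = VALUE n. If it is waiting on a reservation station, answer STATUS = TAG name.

  c1: issue SUB r3<-Add1  regs: r0:8,r1:1,r2:6,r3:Add1,r4:1
  c2: issue SUB r3<-Add2  regs: r0:8,r1:1,r2:6,r3:Add2,r4:1
  c3: CDB Add1=-5; issue SUB r3<-Add1  regs: r0:8,r1:1,r2:6,r3:Add1,r4:1
  c4: CDB Add2=5; issue ADD r3<-Add2  regs: r0:8,r1:1,r2:6,r3:Add2,r4:1
  c5: CDB Add1=-5; issue MUL r0<-Mul1  regs: r0:Mul1,r1:1,r2:6,r3:Add2,r4:1
  c6: issue MUL r0<-Mul2  regs: r0:Mul2,r1:1,r2:6,r3:Add2,r4:1
  c7: CDB Add2=1; stall  regs: r0:Mul2,r1:1,r2:6,r3:1,r4:1
  c8: stall  regs: r0:Mul2,r1:1,r2:6,r3:1,r4:1
  c9: stall  regs: r0:Mul2,r1:1,r2:6,r3:1,r4:1
  c10: stall  regs: r0:Mul2,r1:1,r2:6,r3:1,r4:1
  c11: CDB Mul2=1; issue MUL r1<-Mul2  regs: r0:1,r1:Mul2,r2:6,r3:1,r4:1

STATUS = VALUE 1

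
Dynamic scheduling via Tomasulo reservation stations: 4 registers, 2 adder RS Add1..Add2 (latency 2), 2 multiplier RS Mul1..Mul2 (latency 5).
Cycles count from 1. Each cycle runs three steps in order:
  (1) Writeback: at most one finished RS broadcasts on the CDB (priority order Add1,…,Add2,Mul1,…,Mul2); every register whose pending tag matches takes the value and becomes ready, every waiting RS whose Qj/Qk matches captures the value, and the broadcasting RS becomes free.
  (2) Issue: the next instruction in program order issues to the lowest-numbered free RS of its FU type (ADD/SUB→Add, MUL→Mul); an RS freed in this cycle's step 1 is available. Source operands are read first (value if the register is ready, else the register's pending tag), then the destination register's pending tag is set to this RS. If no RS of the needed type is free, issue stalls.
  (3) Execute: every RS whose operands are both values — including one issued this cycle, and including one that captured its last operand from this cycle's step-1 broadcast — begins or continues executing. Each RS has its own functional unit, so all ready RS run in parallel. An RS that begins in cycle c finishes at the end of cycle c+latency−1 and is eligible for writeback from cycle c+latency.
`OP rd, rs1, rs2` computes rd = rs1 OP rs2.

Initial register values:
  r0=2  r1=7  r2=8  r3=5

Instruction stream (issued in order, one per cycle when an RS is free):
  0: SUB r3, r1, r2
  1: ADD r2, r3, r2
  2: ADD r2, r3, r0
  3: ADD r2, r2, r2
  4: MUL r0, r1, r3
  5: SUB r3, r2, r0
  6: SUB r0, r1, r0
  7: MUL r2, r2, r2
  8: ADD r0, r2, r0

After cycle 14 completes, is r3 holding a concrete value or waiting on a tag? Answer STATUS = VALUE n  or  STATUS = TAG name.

c1: issue SUB r3<-Add1 | r0:2,r1:7,r2:8,r3:Add1
c2: issue ADD r2<-Add2 | r0:2,r1:7,r2:Add2,r3:Add1
c3: CDB Add1=-1; issue ADD r2<-Add1 | r0:2,r1:7,r2:Add1,r3:-1
c4: stall | r0:2,r1:7,r2:Add1,r3:-1
c5: CDB Add1=1; issue ADD r2<-Add1 | r0:2,r1:7,r2:Add1,r3:-1
c6: CDB Add2=7; issue MUL r0<-Mul1 | r0:Mul1,r1:7,r2:Add1,r3:-1
c7: CDB Add1=2; issue SUB r3<-Add1 | r0:Mul1,r1:7,r2:2,r3:Add1
c8: issue SUB r0<-Add2 | r0:Add2,r1:7,r2:2,r3:Add1
c9: issue MUL r2<-Mul2 | r0:Add2,r1:7,r2:Mul2,r3:Add1
c10: stall | r0:Add2,r1:7,r2:Mul2,r3:Add1
c11: CDB Mul1=-7; stall | r0:Add2,r1:7,r2:Mul2,r3:Add1
c12: stall | r0:Add2,r1:7,r2:Mul2,r3:Add1
c13: CDB Add1=9; issue ADD r0<-Add1 | r0:Add1,r1:7,r2:Mul2,r3:9
c14: CDB Add2=14 | r0:Add1,r1:7,r2:Mul2,r3:9

STATUS = VALUE 9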